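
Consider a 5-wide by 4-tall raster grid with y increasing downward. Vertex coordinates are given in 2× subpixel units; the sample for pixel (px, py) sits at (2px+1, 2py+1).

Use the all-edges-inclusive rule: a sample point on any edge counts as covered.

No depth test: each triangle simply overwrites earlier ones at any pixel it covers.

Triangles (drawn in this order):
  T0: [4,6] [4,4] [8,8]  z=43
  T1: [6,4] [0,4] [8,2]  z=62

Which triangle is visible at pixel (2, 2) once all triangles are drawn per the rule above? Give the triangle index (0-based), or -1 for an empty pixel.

T0:
  2·area = 8
  edge (4, 6)→(4, 4): d=(0,-2) inclusive
  edge (4, 4)→(8, 8): d=(4,4) inclusive
  edge (8, 8)→(4, 6): d=(-4,-2) inclusive
    (0,0)@(1, 1): e=[-6,0,14] → ·  [on edge]
    (1,1)@(3, 3): e=[-2,0,10] → ·  [on edge]
    (2,2)@(5, 5): e=[2,0,6] → #  [on edge]
    (3,2)@(7, 5): e=[6,-8,10] → ·
    (2,3)@(5, 7): e=[2,8,-2] → ·
    (3,3)@(7, 7): e=[6,0,2] → #  [on edge]
    (4,3)@(9, 7): e=[10,-8,6] → ·
  covered (2 px):
    · · · · ·
    · · · · ·
    · · # · ·
    · · · # ·
T1:
  2·area = 12
  edge (6, 4)→(0, 4): d=(-6,0) inclusive
  edge (0, 4)→(8, 2): d=(8,-2) inclusive
  edge (8, 2)→(6, 4): d=(-2,2) inclusive
    (4,0)@(9, 1): e=[18,-6,0] → ·  [on edge]
    (2,1)@(5, 3): e=[6,2,4] → #
    (3,1)@(7, 3): e=[6,6,0] → #  [on edge]
    (4,1)@(9, 3): e=[6,10,-4] → ·
    (2,2)@(5, 5): e=[-6,18,0] → ·  [on edge]
    (3,2)@(7, 5): e=[-6,22,-4] → ·
    (1,3)@(3, 7): e=[-18,30,0] → ·  [on edge]
  covered (2 px):
    · · · · ·
    · · # # ·
    · · · · ·
    · · · · ·

Z-buffer (winner per pixel, '.' = empty):
  . . . . .
  . . 1 1 .
  . . 0 . .
  . . . 0 .

Answer: 0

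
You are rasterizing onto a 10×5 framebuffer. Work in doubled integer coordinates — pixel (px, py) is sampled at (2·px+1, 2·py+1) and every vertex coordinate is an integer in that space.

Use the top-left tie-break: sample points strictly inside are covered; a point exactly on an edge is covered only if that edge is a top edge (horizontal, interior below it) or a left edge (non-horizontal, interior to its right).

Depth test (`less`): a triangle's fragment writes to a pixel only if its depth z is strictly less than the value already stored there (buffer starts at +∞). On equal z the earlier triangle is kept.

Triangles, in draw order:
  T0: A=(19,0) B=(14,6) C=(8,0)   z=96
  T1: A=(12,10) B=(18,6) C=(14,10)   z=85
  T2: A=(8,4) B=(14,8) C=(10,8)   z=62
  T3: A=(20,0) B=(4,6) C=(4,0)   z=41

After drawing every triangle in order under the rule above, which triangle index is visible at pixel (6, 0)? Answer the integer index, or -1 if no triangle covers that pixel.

T0:
  2·area = 66
  edge (19, 0)→(14, 6): d=(-5,6) right/bottom  bias=-1
  edge (14, 6)→(8, 0): d=(-6,-6) top-left  bias=+0
  edge (8, 0)→(19, 0): d=(11,0) top-left  bias=+0
    (4,0)@(9, 1): e=[55,0,11] → X  [on edge]
    (5,0)@(11, 1): e=[43,12,11] → X
    (6,0)@(13, 1): e=[31,24,11] → X
    (7,0)@(15, 1): e=[19,36,11] → X
    (8,0)@(17, 1): e=[7,48,11] → X
    (9,0)@(19, 1): e=[-5,60,11] → .
    (4,1)@(9, 3): e=[45,-12,33] → .
    (5,1)@(11, 3): e=[33,0,33] → X  [on edge]
    (8,1)@(17, 3): e=[-3,36,33] → .
    (5,2)@(11, 5): e=[23,-12,55] → .
    (6,2)@(13, 5): e=[11,0,55] → X  [on edge]
    (7,2)@(15, 5): e=[-1,12,55] → .
    (7,3)@(15, 7): e=[-11,0,77] → .  [on edge]
    (8,4)@(17, 9): e=[-33,0,99] → .  [on edge]
  covered (9 px):
    . . . . X X X X X .
    . . . . . X X X . .
    . . . . . . X . . .
    . . . . . . . . . .
    . . . . . . . . . .
T1:
  2·area = 8
  edge (12, 10)→(18, 6): d=(6,-4) top-left  bias=+0
  edge (18, 6)→(14, 10): d=(-4,4) right/bottom  bias=-1
  edge (14, 10)→(12, 10): d=(-2,0) right/bottom  bias=-1
    (9,2)@(19, 5): e=[-2,0,10] → .  [on edge]
    (8,3)@(17, 7): e=[2,0,6] → .  [on edge]
    (7,4)@(15, 9): e=[6,0,2] → .  [on edge]
  covered (0 px):
    . . . . . . . . . .
    . . . . . . . . . .
    . . . . . . . . . .
    . . . . . . . . . .
    . . . . . . . . . .
T2:
  2·area = 16
  edge (8, 4)→(14, 8): d=(6,4) right/bottom  bias=-1
  edge (14, 8)→(10, 8): d=(-4,0) right/bottom  bias=-1
  edge (10, 8)→(8, 4): d=(-2,-4) top-left  bias=+0
    (4,2)@(9, 5): e=[2,12,2] → X
    (5,2)@(11, 5): e=[-6,12,10] → .
    (4,3)@(9, 7): e=[14,4,-2] → .
    (5,3)@(11, 7): e=[6,4,6] → X
    (6,3)@(13, 7): e=[-2,4,14] → .
    (5,4)@(11, 9): e=[18,-4,2] → .
  covered (2 px):
    . . . . . . . . . .
    . . . . . . . . . .
    . . . . X . . . . .
    . . . . . X . . . .
    . . . . . . . . . .
T3:
  2·area = 96
  edge (20, 0)→(4, 6): d=(-16,6) right/bottom  bias=-1
  edge (4, 6)→(4, 0): d=(0,-6) top-left  bias=+0
  edge (4, 0)→(20, 0): d=(16,0) top-left  bias=+0
    (2,0)@(5, 1): e=[74,6,16] → X
    (3,0)@(7, 1): e=[62,18,16] → X
    (4,0)@(9, 1): e=[50,30,16] → X
    (5,0)@(11, 1): e=[38,42,16] → X
    (6,0)@(13, 1): e=[26,54,16] → X
    (7,0)@(15, 1): e=[14,66,16] → X
    (8,0)@(17, 1): e=[2,78,16] → X
    (9,0)@(19, 1): e=[-10,90,16] → .
    (2,1)@(5, 3): e=[42,6,48] → X
    (6,1)@(13, 3): e=[-6,54,48] → .
    (7,1)@(15, 3): e=[-18,66,48] → .
    (8,1)@(17, 3): e=[-30,78,48] → .
  covered (12 px):
    . . X X X X X X X .
    . . X X X X . . . .
    . . X . . . . . . .
    . . . . . . . . . .
    . . . . . . . . . .

Z-buffer (winner per pixel, '.' = empty):
  . . 3 3 3 3 3 3 3 .
  . . 3 3 3 3 0 0 . .
  . . 3 . 2 . 0 . . .
  . . . . . 2 . . . .
  . . . . . . . . . .

Result: 3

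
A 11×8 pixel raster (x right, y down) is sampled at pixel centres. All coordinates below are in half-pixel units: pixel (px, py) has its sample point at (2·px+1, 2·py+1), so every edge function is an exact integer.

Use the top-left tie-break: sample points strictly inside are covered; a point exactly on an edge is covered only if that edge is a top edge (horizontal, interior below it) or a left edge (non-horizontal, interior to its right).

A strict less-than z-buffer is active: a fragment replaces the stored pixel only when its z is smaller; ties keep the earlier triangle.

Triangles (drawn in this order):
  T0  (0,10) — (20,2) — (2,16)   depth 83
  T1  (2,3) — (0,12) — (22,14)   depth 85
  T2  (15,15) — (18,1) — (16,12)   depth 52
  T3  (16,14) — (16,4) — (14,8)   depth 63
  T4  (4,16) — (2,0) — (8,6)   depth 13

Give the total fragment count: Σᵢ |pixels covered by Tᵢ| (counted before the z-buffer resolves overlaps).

T0:
  2·area = 136
  edge (0, 10)→(20, 2): d=(20,-8) top-left  bias=+0
  edge (20, 2)→(2, 16): d=(-18,14) right/bottom  bias=-1
  edge (2, 16)→(0, 10): d=(-2,-6) top-left  bias=+0
    (6,2)@(13, 5): e=[4,44,88] → █
    (7,2)@(15, 5): e=[20,16,100] → █
    (8,2)@(17, 5): e=[36,-12,112] → ·
    (4,3)@(9, 7): e=[12,64,60] → █
    (5,3)@(11, 7): e=[28,36,72] → █
    (7,3)@(15, 7): e=[60,-20,96] → ·
    (1,4)@(3, 9): e=[4,112,20] → █
    (2,4)@(5, 9): e=[20,84,32] → █
    (3,4)@(7, 9): e=[36,56,44] → █
    (5,4)@(11, 9): e=[68,0,68] → ·  [on edge]
    (6,4)@(13, 9): e=[84,-28,80] → ·
    (0,5)@(1, 11): e=[28,104,4] → █
    (0,6)@(1, 13): e=[68,68,0] → █  [on edge]
  covered (17 px):
    · · · · · · · · · · ·
    · · · · · · · · · · ·
    · · · · · · █ █ · · ·
    · · · · █ █ █ · · · ·
    · █ █ █ █ · · · · · ·
    █ █ █ █ · · · · · · ·
    █ █ █ · · · · · · · ·
    · █ · · · · · · · · ·
T1:
  2·area = 202  (B↔C swapped to make it positive)
  edge (2, 3)→(22, 14): d=(20,11) right/bottom  bias=-1
  edge (22, 14)→(0, 12): d=(-22,-2) top-left  bias=+0
  edge (0, 12)→(2, 3): d=(2,-9) top-left  bias=+0
    (1,2)@(3, 5): e=[29,160,13] → █
    (2,2)@(5, 5): e=[7,164,31] → █
    (3,2)@(7, 5): e=[-15,168,49] → ·
    (1,3)@(3, 7): e=[69,116,17] → █
    (3,3)@(7, 7): e=[25,124,53] → █
    (4,3)@(9, 7): e=[3,128,71] → █
    (5,3)@(11, 7): e=[-19,132,89] → ·
    (0,4)@(1, 9): e=[131,68,3] → █
    (5,4)@(11, 9): e=[21,88,93] → █
    (6,4)@(13, 9): e=[-1,92,111] → ·
    (0,5)@(1, 11): e=[171,24,7] → █
    (6,5)@(13, 11): e=[39,48,115] → █
    (5,6)@(11, 13): e=[101,0,101] → █  [on edge]
  covered (25 px):
    · · · · · · · · · · ·
    · · · · · · · · · · ·
    · █ █ · · · · · · · ·
    · █ █ █ █ · · · · · ·
    █ █ █ █ █ █ · · · · ·
    █ █ █ █ █ █ █ █ · · ·
    · · · · · █ █ █ █ █ ·
    · · · · · · · · · · ·
T2:
  2·area = 5
  edge (15, 15)→(18, 1): d=(3,-14) top-left  bias=+0
  edge (18, 1)→(16, 12): d=(-2,11) right/bottom  bias=-1
  edge (16, 12)→(15, 15): d=(-1,3) right/bottom  bias=-1
    (9,1)@(19, 3): e=[20,-15,0] → ·  [on edge]
    (8,4)@(17, 9): e=[10,-5,0] → ·  [on edge]
    (7,7)@(15, 15): e=[0,5,0] → ·  [on edge]
  covered (0 px):
    · · · · · · · · · · ·
    · · · · · · · · · · ·
    · · · · · · · · · · ·
    · · · · · · · · · · ·
    · · · · · · · · · · ·
    · · · · · · · · · · ·
    · · · · · · · · · · ·
    · · · · · · · · · · ·
T3:
  2·area = 20  (B↔C swapped to make it positive)
  edge (16, 14)→(14, 8): d=(-2,-6) top-left  bias=+0
  edge (14, 8)→(16, 4): d=(2,-4) top-left  bias=+0
  edge (16, 4)→(16, 14): d=(0,10) right/bottom  bias=-1
    (6,2)@(13, 5): e=[0,-10,30] → ·  [on edge]
    (7,3)@(15, 7): e=[8,2,10] → █
    (8,3)@(17, 7): e=[20,10,-10] → ·
    (7,4)@(15, 9): e=[4,6,10] → █
    (8,4)@(17, 9): e=[16,14,-10] → ·
    (7,5)@(15, 11): e=[0,10,10] → █  [on edge]
    (8,5)@(17, 11): e=[12,18,-10] → ·
    (7,6)@(15, 13): e=[-4,14,10] → ·
  covered (3 px):
    · · · · · · · · · · ·
    · · · · · · · · · · ·
    · · · · · · · · · · ·
    · · · · · · · █ · · ·
    · · · · · · · █ · · ·
    · · · · · · · █ · · ·
    · · · · · · · · · · ·
    · · · · · · · · · · ·
T4:
  2·area = 84
  edge (4, 16)→(2, 0): d=(-2,-16) top-left  bias=+0
  edge (2, 0)→(8, 6): d=(6,6) right/bottom  bias=-1
  edge (8, 6)→(4, 16): d=(-4,10) right/bottom  bias=-1
    (1,0)@(3, 1): e=[14,0,70] → ·  [on edge]
    (1,1)@(3, 3): e=[10,12,62] → █
    (2,1)@(5, 3): e=[42,0,42] → ·  [on edge]
    (1,2)@(3, 5): e=[6,24,54] → █
    (2,2)@(5, 5): e=[38,12,34] → █
    (3,2)@(7, 5): e=[70,0,14] → ·  [on edge]
    (1,3)@(3, 7): e=[2,36,46] → █
    (3,3)@(7, 7): e=[66,12,6] → █
    (4,3)@(9, 7): e=[98,0,-14] → ·  [on edge]
    (1,4)@(3, 9): e=[-2,48,38] → ·
    (2,4)@(5, 9): e=[30,36,18] → █
    (3,4)@(7, 9): e=[62,24,-2] → ·
    (5,4)@(11, 9): e=[126,0,-42] → ·  [on edge]
    (6,5)@(13, 11): e=[154,0,-70] → ·  [on edge]
    (7,6)@(15, 13): e=[182,0,-98] → ·  [on edge]
    (8,7)@(17, 15): e=[210,0,-126] → ·  [on edge]
  covered (9 px):
    · · · · · · · · · · ·
    · █ · · · · · · · · ·
    · █ █ · · · · · · · ·
    · █ █ █ · · · · · · ·
    · · █ · · · · · · · ·
    · · █ · · · · · · · ·
    · · █ · · · · · · · ·
    · · · · · · · · · · ·

Answer: 54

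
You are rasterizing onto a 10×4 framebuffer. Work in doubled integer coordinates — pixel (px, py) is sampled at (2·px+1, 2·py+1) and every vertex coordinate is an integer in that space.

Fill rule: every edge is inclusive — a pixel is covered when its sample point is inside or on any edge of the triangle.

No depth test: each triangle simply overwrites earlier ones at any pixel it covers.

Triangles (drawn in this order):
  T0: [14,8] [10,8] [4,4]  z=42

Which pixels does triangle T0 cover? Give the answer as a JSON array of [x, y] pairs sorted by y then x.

T0:
  2·area = 16
  edge (14, 8)→(10, 8): d=(-4,0) inclusive
  edge (10, 8)→(4, 4): d=(-6,-4) inclusive
  edge (4, 4)→(14, 8): d=(10,4) inclusive
    (4,3)@(9, 7): e=[4,2,10] → #
    (5,3)@(11, 7): e=[4,10,2] → #
    (6,3)@(13, 7): e=[4,18,-6] → ·
  covered (2 px):
    · · · · · · · · · ·
    · · · · · · · · · ·
    · · · · · · · · · ·
    · · · · # # · · · ·

Answer: [[4,3],[5,3]]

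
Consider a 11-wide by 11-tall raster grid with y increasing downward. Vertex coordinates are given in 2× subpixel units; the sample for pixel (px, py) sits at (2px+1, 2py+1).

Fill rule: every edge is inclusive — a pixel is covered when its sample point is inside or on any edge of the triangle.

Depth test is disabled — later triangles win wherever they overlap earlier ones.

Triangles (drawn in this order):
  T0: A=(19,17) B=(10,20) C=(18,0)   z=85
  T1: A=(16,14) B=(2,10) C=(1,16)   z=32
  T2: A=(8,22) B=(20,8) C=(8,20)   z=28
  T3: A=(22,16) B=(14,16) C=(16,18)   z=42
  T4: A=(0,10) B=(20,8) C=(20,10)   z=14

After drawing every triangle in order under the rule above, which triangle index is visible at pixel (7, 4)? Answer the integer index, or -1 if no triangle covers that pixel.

T0:
  2·area = 156
  edge (19, 17)→(10, 20): d=(-9,3) inclusive
  edge (10, 20)→(18, 0): d=(8,-20) inclusive
  edge (18, 0)→(19, 17): d=(1,17) inclusive
    (8,1)@(17, 3): e=[132,4,20] → #
    (9,1)@(19, 3): e=[126,44,-14] → ·
    (8,2)@(17, 5): e=[114,20,22] → #
    (9,2)@(19, 5): e=[108,60,-12] → ·
    (8,3)@(17, 7): e=[96,36,24] → #
    (9,3)@(19, 7): e=[90,76,-10] → ·
    (7,4)@(15, 9): e=[84,12,60] → #
    (9,4)@(19, 9): e=[72,92,-8] → ·
    (7,5)@(15, 11): e=[66,28,62] → #
    (9,5)@(19, 11): e=[54,108,-6] → ·
    (6,6)@(13, 13): e=[54,4,98] → #
    (9,6)@(19, 13): e=[36,124,-4] → ·
    (9,8)@(19, 17): e=[0,156,0] → #  [on edge]
    (6,9)@(13, 19): e=[0,52,104] → #  [on edge]
    (3,10)@(7, 21): e=[0,-52,208] → ·  [on edge]
  covered (19 px):
    · · · · · · · · · · ·
    · · · · · · · · # · ·
    · · · · · · · · # · ·
    · · · · · · · · # · ·
    · · · · · · · # # · ·
    · · · · · · · # # · ·
    · · · · · · # # # · ·
    · · · · · · # # # · ·
    · · · · · · # # # # ·
    · · · · · # # · · · ·
    · · · · · · · · · · ·
T1:
  2·area = 88  (B↔C swapped to make it positive)
  edge (16, 14)→(1, 16): d=(-15,2) inclusive
  edge (1, 16)→(2, 10): d=(1,-6) inclusive
  edge (2, 10)→(16, 14): d=(14,4) inclusive
    (1,5)@(3, 11): e=[71,7,10] → #
    (2,5)@(5, 11): e=[67,19,2] → #
    (3,5)@(7, 11): e=[63,31,-6] → ·
    (1,6)@(3, 13): e=[41,9,38] → #
    (3,6)@(7, 13): e=[33,33,22] → #
    (4,6)@(9, 13): e=[29,45,14] → #
    (5,6)@(11, 13): e=[25,57,6] → #
    (6,6)@(13, 13): e=[21,69,-2] → ·
    (1,7)@(3, 15): e=[11,11,66] → #
    (4,7)@(9, 15): e=[-1,47,42] → ·
    (5,7)@(11, 15): e=[-5,59,34] → ·
    (1,8)@(3, 17): e=[-19,13,94] → ·
  covered (10 px):
    · · · · · · · · · · ·
    · · · · · · · · · · ·
    · · · · · · · · · · ·
    · · · · · · · · · · ·
    · · · · · · · · · · ·
    · # # · · · · · · · ·
    · # # # # # · · · · ·
    · # # # · · · · · · ·
    · · · · · · · · · · ·
    · · · · · · · · · · ·
    · · · · · · · · · · ·
T2:
  2·area = 24  (B↔C swapped to make it positive)
  edge (8, 22)→(8, 20): d=(0,-2) inclusive
  edge (8, 20)→(20, 8): d=(12,-12) inclusive
  edge (20, 8)→(8, 22): d=(-12,14) inclusive
    (10,3)@(21, 7): e=[26,0,-2] → ·  [on edge]
    (9,4)@(19, 9): e=[22,0,2] → #  [on edge]
    (10,4)@(21, 9): e=[26,24,-26] → ·
    (8,5)@(17, 11): e=[18,0,6] → #  [on edge]
    (9,5)@(19, 11): e=[22,24,-22] → ·
    (7,6)@(15, 13): e=[14,0,10] → #  [on edge]
    (8,6)@(17, 13): e=[18,24,-18] → ·
    (6,7)@(13, 15): e=[10,0,14] → #  [on edge]
    (7,7)@(15, 15): e=[14,24,-14] → ·
    (5,8)@(11, 17): e=[6,0,18] → #  [on edge]
    (6,8)@(13, 17): e=[10,24,-10] → ·
    (4,9)@(9, 19): e=[2,0,22] → #  [on edge]
    (3,10)@(7, 21): e=[-2,0,26] → ·  [on edge]
  covered (6 px):
    · · · · · · · · · · ·
    · · · · · · · · · · ·
    · · · · · · · · · · ·
    · · · · · · · · · · ·
    · · · · · · · · · # ·
    · · · · · · · · # · ·
    · · · · · · · # · · ·
    · · · · · · # · · · ·
    · · · · · # · · · · ·
    · · · · # · · · · · ·
    · · · · · · · · · · ·
T3:
  2·area = 16  (B↔C swapped to make it positive)
  edge (22, 16)→(16, 18): d=(-6,2) inclusive
  edge (16, 18)→(14, 16): d=(-2,-2) inclusive
  edge (14, 16)→(22, 16): d=(8,0) inclusive
    (0,1)@(1, 3): e=[120,0,-104] → ·  [on edge]
    (1,2)@(3, 5): e=[104,0,-88] → ·  [on edge]
    (2,3)@(5, 7): e=[88,0,-72] → ·  [on edge]
    (3,4)@(7, 9): e=[72,0,-56] → ·  [on edge]
    (4,5)@(9, 11): e=[56,0,-40] → ·  [on edge]
    (5,6)@(11, 13): e=[40,0,-24] → ·  [on edge]
    (6,7)@(13, 15): e=[24,0,-8] → ·  [on edge]
    (7,8)@(15, 17): e=[8,0,8] → #  [on edge]
    (8,8)@(17, 17): e=[4,4,8] → #
    (9,8)@(19, 17): e=[0,8,8] → #  [on edge]
    (10,8)@(21, 17): e=[-4,12,8] → ·
    (6,9)@(13, 19): e=[0,-8,24] → ·  [on edge]
    (8,9)@(17, 19): e=[-8,0,24] → ·  [on edge]
    (3,10)@(7, 21): e=[0,-24,40] → ·  [on edge]
    (9,10)@(19, 21): e=[-24,0,40] → ·  [on edge]
  covered (3 px):
    · · · · · · · · · · ·
    · · · · · · · · · · ·
    · · · · · · · · · · ·
    · · · · · · · · · · ·
    · · · · · · · · · · ·
    · · · · · · · · · · ·
    · · · · · · · · · · ·
    · · · · · · · · · · ·
    · · · · · · · # # # ·
    · · · · · · · · · · ·
    · · · · · · · · · · ·
T4:
  2·area = 40
  edge (0, 10)→(20, 8): d=(20,-2) inclusive
  edge (20, 8)→(20, 10): d=(0,2) inclusive
  edge (20, 10)→(0, 10): d=(-20,0) inclusive
    (5,4)@(11, 9): e=[2,18,20] → #
    (6,4)@(13, 9): e=[6,14,20] → #
    (7,4)@(15, 9): e=[10,10,20] → #
    (8,4)@(17, 9): e=[14,6,20] → #
    (9,4)@(19, 9): e=[18,2,20] → #
    (10,4)@(21, 9): e=[22,-2,20] → ·
    (5,5)@(11, 11): e=[42,18,-20] → ·
    (6,5)@(13, 11): e=[46,14,-20] → ·
    (7,5)@(15, 11): e=[50,10,-20] → ·
    (8,5)@(17, 11): e=[54,6,-20] → ·
    (9,5)@(19, 11): e=[58,2,-20] → ·
  covered (5 px):
    · · · · · · · · · · ·
    · · · · · · · · · · ·
    · · · · · · · · · · ·
    · · · · · · · · · · ·
    · · · · · # # # # # ·
    · · · · · · · · · · ·
    · · · · · · · · · · ·
    · · · · · · · · · · ·
    · · · · · · · · · · ·
    · · · · · · · · · · ·
    · · · · · · · · · · ·

Z-buffer (winner per pixel, '.' = empty):
  . . . . . . . . . . .
  . . . . . . . . 0 . .
  . . . . . . . . 0 . .
  . . . . . . . . 0 . .
  . . . . . 4 4 4 4 4 .
  . 1 1 . . . . 0 2 . .
  . 1 1 1 1 1 0 2 0 . .
  . 1 1 1 . . 2 0 0 . .
  . . . . . 2 0 3 3 3 .
  . . . . 2 0 0 . . . .
  . . . . . . . . . . .

Answer: 4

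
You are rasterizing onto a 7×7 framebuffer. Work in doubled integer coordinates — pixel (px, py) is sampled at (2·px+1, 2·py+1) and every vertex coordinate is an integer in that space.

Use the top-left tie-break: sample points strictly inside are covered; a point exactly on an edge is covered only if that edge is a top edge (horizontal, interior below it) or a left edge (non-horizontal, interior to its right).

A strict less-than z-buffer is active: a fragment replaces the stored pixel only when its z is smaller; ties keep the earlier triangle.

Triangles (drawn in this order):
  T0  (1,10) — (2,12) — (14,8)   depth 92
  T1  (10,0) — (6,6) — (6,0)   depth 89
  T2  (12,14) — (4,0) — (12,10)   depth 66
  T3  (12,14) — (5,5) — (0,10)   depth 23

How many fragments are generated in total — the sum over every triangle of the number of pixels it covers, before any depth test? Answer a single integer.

T0:
  2·area = 28  (B↔C swapped to make it positive)
  edge (1, 10)→(14, 8): d=(13,-2) top-left  bias=+0
  edge (14, 8)→(2, 12): d=(-12,4) right/bottom  bias=-1
  edge (2, 12)→(1, 10): d=(-1,-2) top-left  bias=+0
    (4,4)@(9, 9): e=[3,8,17] → X
    (5,4)@(11, 9): e=[7,0,21] → .  [on edge]
    (1,5)@(3, 11): e=[17,8,3] → X
    (2,5)@(5, 11): e=[21,0,7] → .  [on edge]
    (4,5)@(9, 11): e=[29,-16,15] → .
    (1,6)@(3, 13): e=[43,-16,1] → .
  covered (2 px):
    . . . . . . .
    . . . . . . .
    . . . . . . .
    . . . . . . .
    . . . . X . .
    . X . . . . .
    . . . . . . .
T1:
  2·area = 24
  edge (10, 0)→(6, 6): d=(-4,6) right/bottom  bias=-1
  edge (6, 6)→(6, 0): d=(0,-6) top-left  bias=+0
  edge (6, 0)→(10, 0): d=(4,0) top-left  bias=+0
    (3,0)@(7, 1): e=[14,6,4] → X
    (4,0)@(9, 1): e=[2,18,4] → X
    (5,0)@(11, 1): e=[-10,30,4] → .
    (3,1)@(7, 3): e=[6,6,12] → X
    (4,1)@(9, 3): e=[-6,18,12] → .
    (3,2)@(7, 5): e=[-2,6,20] → .
  covered (3 px):
    . . . X X . .
    . . . X . . .
    . . . . . . .
    . . . . . . .
    . . . . . . .
    . . . . . . .
    . . . . . . .
T2:
  2·area = 32
  edge (12, 14)→(4, 0): d=(-8,-14) top-left  bias=+0
  edge (4, 0)→(12, 10): d=(8,10) right/bottom  bias=-1
  edge (12, 10)→(12, 14): d=(0,4) right/bottom  bias=-1
    (3,2)@(7, 5): e=[2,10,20] → X
    (4,2)@(9, 5): e=[30,-10,12] → .
    (3,3)@(7, 7): e=[-14,26,20] → .
    (4,3)@(9, 7): e=[14,6,12] → X
    (5,3)@(11, 7): e=[42,-14,4] → .
    (4,4)@(9, 9): e=[-2,22,12] → .
    (5,4)@(11, 9): e=[26,2,4] → X
    (6,4)@(13, 9): e=[54,-18,-4] → .
    (5,5)@(11, 11): e=[10,18,4] → X
    (6,5)@(13, 11): e=[38,-2,-4] → .
    (5,6)@(11, 13): e=[-6,34,4] → .
  covered (4 px):
    . . . . . . .
    . . . . . . .
    . . . X . . .
    . . . . X . .
    . . . . . X .
    . . . . . X .
    . . . . . . .
T3:
  2·area = 80  (B↔C swapped to make it positive)
  edge (12, 14)→(0, 10): d=(-12,-4) top-left  bias=+0
  edge (0, 10)→(5, 5): d=(5,-5) top-left  bias=+0
  edge (5, 5)→(12, 14): d=(7,9) right/bottom  bias=-1
    (4,0)@(9, 1): e=[144,0,-64] → .  [on edge]
    (3,1)@(7, 3): e=[112,0,-32] → .  [on edge]
    (2,2)@(5, 5): e=[80,0,0] → .  [on edge]
    (1,3)@(3, 7): e=[48,0,32] → X  [on edge]
    (2,3)@(5, 7): e=[56,10,14] → X
    (3,3)@(7, 7): e=[64,20,-4] → .
    (0,4)@(1, 9): e=[16,0,64] → X  [on edge]
    (3,4)@(7, 9): e=[40,30,10] → X
    (4,4)@(9, 9): e=[48,40,-8] → .
    (0,5)@(1, 11): e=[-8,10,78] → .
    (1,5)@(3, 11): e=[0,20,60] → X  [on edge]
    (4,5)@(9, 11): e=[24,50,6] → X
    (4,6)@(9, 13): e=[0,60,20] → X  [on edge]
  covered (12 px):
    . . . . . . .
    . . . . . . .
    . . . . . . .
    . X X . . . .
    X X X X . . .
    . X X X X . .
    . . . . X X .

Result: 21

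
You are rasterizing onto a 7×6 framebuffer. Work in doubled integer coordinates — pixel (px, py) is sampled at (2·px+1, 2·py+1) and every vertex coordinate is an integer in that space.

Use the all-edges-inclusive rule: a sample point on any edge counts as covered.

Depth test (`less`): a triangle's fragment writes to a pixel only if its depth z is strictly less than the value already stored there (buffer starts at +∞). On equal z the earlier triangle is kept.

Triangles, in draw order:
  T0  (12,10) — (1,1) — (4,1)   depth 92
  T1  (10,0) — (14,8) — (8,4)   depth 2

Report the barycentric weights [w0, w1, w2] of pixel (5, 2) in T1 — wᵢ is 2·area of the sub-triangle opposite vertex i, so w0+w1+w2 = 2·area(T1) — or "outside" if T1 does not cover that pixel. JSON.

T0:
  2·area = 27
  edge (12, 10)→(1, 1): d=(-11,-9) inclusive
  edge (1, 1)→(4, 1): d=(3,0) inclusive
  edge (4, 1)→(12, 10): d=(8,9) inclusive
    (0,0)@(1, 1): e=[0,0,27] → █  [on edge]
    (1,0)@(3, 1): e=[18,0,9] → █  [on edge]
    (2,0)@(5, 1): e=[36,0,-9] → ·  [on edge]
    (3,0)@(7, 1): e=[54,0,-27] → ·  [on edge]
    (4,0)@(9, 1): e=[72,0,-45] → ·  [on edge]
    (5,0)@(11, 1): e=[90,0,-63] → ·  [on edge]
    (6,0)@(13, 1): e=[108,0,-81] → ·  [on edge]
    (0,1)@(1, 3): e=[-22,6,43] → ·
    (1,1)@(3, 3): e=[-4,6,25] → ·
    (2,1)@(5, 3): e=[14,6,7] → █
    (3,1)@(7, 3): e=[32,6,-11] → ·
    (2,2)@(5, 5): e=[-8,12,23] → ·
  covered (6 px):
    █ █ · · · · ·
    · · █ · · · ·
    · · · █ · · ·
    · · · · █ · ·
    · · · · · █ ·
    · · · · · · ·
T1:
  2·area = 32
  edge (10, 0)→(14, 8): d=(4,8) inclusive
  edge (14, 8)→(8, 4): d=(-6,-4) inclusive
  edge (8, 4)→(10, 0): d=(2,-4) inclusive
    (4,1)@(9, 3): e=[20,10,2] → █
    (5,1)@(11, 3): e=[4,18,10] → █
    (6,1)@(13, 3): e=[-12,26,18] → ·
    (4,2)@(9, 5): e=[28,-2,6] → ·
    (5,2)@(11, 5): e=[12,6,14] → █
    (6,2)@(13, 5): e=[-4,14,22] → ·
    (5,3)@(11, 7): e=[20,-6,18] → ·
    (6,3)@(13, 7): e=[4,2,26] → █
    (6,4)@(13, 9): e=[12,-10,30] → ·
  covered (4 px):
    · · · · · · ·
    · · · · █ █ ·
    · · · · · █ ·
    · · · · · · █
    · · · · · · ·
    · · · · · · ·

Answer: [6,14,12]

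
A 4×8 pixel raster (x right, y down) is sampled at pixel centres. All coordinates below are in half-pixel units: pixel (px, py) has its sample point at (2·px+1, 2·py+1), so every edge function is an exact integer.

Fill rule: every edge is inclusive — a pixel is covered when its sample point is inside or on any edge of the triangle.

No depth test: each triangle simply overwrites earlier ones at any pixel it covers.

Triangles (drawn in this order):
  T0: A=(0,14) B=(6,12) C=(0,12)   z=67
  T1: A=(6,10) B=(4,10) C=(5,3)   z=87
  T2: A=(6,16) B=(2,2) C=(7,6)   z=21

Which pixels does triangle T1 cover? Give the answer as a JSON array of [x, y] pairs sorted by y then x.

T0:
  2·area = 12  (B↔C swapped to make it positive)
  edge (0, 14)→(0, 12): d=(0,-2) inclusive
  edge (0, 12)→(6, 12): d=(6,0) inclusive
  edge (6, 12)→(0, 14): d=(-6,2) inclusive
    (0,6)@(1, 13): e=[2,6,4] → #
    (1,6)@(3, 13): e=[6,6,0] → #  [on edge]
    (2,6)@(5, 13): e=[10,6,-4] → ·
    (0,7)@(1, 15): e=[2,18,-8] → ·
    (1,7)@(3, 15): e=[6,18,-12] → ·
  covered (2 px):
    · · · ·
    · · · ·
    · · · ·
    · · · ·
    · · · ·
    · · · ·
    # # · ·
    · · · ·
T1:
  2·area = 14
  edge (6, 10)→(4, 10): d=(-2,0) inclusive
  edge (4, 10)→(5, 3): d=(1,-7) inclusive
  edge (5, 3)→(6, 10): d=(1,7) inclusive
    (2,1)@(5, 3): e=[14,0,0] → #  [on edge]
    (3,1)@(7, 3): e=[14,14,-14] → ·
    (2,2)@(5, 5): e=[10,2,2] → #
    (3,2)@(7, 5): e=[10,16,-12] → ·
    (2,3)@(5, 7): e=[6,4,4] → #
    (3,3)@(7, 7): e=[6,18,-10] → ·
    (2,4)@(5, 9): e=[2,6,6] → #
    (3,4)@(7, 9): e=[2,20,-8] → ·
    (2,5)@(5, 11): e=[-2,8,8] → ·
  covered (4 px):
    · · · ·
    · · # ·
    · · # ·
    · · # ·
    · · # ·
    · · · ·
    · · · ·
    · · · ·
T2:
  2·area = 54
  edge (6, 16)→(2, 2): d=(-4,-14) inclusive
  edge (2, 2)→(7, 6): d=(5,4) inclusive
  edge (7, 6)→(6, 16): d=(-1,10) inclusive
    (1,1)@(3, 3): e=[10,1,43] → #
    (2,1)@(5, 3): e=[38,-7,23] → ·
    (1,2)@(3, 5): e=[2,11,41] → #
    (2,2)@(5, 5): e=[30,3,21] → #
    (3,2)@(7, 5): e=[58,-5,1] → ·
    (1,3)@(3, 7): e=[-6,21,39] → ·
    (2,3)@(5, 7): e=[22,13,19] → #
    (3,3)@(7, 7): e=[50,5,-1] → ·
    (2,4)@(5, 9): e=[14,23,17] → #
    (3,4)@(7, 9): e=[42,15,-3] → ·
    (2,5)@(5, 11): e=[6,33,15] → #
    (3,5)@(7, 11): e=[34,25,-5] → ·
  covered (6 px):
    · · · ·
    · # · ·
    · # # ·
    · · # ·
    · · # ·
    · · # ·
    · · · ·
    · · · ·

Answer: [[2,1],[2,2],[2,3],[2,4]]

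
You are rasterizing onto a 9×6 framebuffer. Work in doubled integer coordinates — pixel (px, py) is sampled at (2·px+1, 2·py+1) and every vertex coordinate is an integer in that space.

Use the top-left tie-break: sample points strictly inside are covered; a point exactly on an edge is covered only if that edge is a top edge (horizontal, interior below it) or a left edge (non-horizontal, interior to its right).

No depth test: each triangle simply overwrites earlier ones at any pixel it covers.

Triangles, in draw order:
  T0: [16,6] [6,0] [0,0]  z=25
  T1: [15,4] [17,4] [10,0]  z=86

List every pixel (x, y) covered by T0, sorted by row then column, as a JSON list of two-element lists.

T0:
  2·area = 36  (B↔C swapped to make it positive)
  edge (16, 6)→(0, 0): d=(-16,-6) top-left  bias=+0
  edge (0, 0)→(6, 0): d=(6,0) top-left  bias=+0
  edge (6, 0)→(16, 6): d=(10,6) right/bottom  bias=-1
    (1,0)@(3, 1): e=[2,6,28] → X
    (2,0)@(5, 1): e=[14,6,16] → X
    (3,0)@(7, 1): e=[26,6,4] → X
    (4,0)@(9, 1): e=[38,6,-8] → .
    (1,1)@(3, 3): e=[-30,18,48] → .
    (2,1)@(5, 3): e=[-18,18,36] → .
    (3,1)@(7, 3): e=[-6,18,24] → .
    (4,1)@(9, 3): e=[6,18,12] → X
    (5,1)@(11, 3): e=[18,18,0] → .  [on edge]
    (4,2)@(9, 5): e=[-26,30,32] → .
  covered (4 px):
    . X X X . . . . .
    . . . . X . . . .
    . . . . . . . . .
    . . . . . . . . .
    . . . . . . . . .
    . . . . . . . . .
T1:
  2·area = 8  (B↔C swapped to make it positive)
  edge (15, 4)→(10, 0): d=(-5,-4) top-left  bias=+0
  edge (10, 0)→(17, 4): d=(7,4) right/bottom  bias=-1
  edge (17, 4)→(15, 4): d=(-2,0) right/bottom  bias=-1
    (7,1)@(15, 3): e=[5,1,2] → X
    (8,1)@(17, 3): e=[13,-7,2] → .
    (7,2)@(15, 5): e=[-5,15,-2] → .
  covered (1 px):
    . . . . . . . . .
    . . . . . . . X .
    . . . . . . . . .
    . . . . . . . . .
    . . . . . . . . .
    . . . . . . . . .

Result: [[1,0],[2,0],[3,0],[4,1]]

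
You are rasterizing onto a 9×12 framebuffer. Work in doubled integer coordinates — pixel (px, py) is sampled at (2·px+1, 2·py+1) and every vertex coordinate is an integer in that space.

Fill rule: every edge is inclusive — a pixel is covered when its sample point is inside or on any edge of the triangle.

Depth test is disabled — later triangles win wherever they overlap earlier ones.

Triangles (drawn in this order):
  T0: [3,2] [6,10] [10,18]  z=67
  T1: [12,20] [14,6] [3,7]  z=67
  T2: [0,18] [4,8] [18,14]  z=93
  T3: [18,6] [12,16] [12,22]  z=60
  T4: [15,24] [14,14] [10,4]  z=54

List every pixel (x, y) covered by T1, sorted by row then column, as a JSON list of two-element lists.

T0:
  2·area = 8  (B↔C swapped to make it positive)
  edge (3, 2)→(10, 18): d=(7,16) inclusive
  edge (10, 18)→(6, 10): d=(-4,-8) inclusive
  edge (6, 10)→(3, 2): d=(-3,-8) inclusive
    (2,3)@(5, 7): e=[3,4,1] → #
    (3,3)@(7, 7): e=[-29,20,17] → ·
    (2,4)@(5, 9): e=[17,-4,-5] → ·
  covered (1 px):
    · · · · · · · · ·
    · · · · · · · · ·
    · · · · · · · · ·
    · · # · · · · · ·
    · · · · · · · · ·
    · · · · · · · · ·
    · · · · · · · · ·
    · · · · · · · · ·
    · · · · · · · · ·
    · · · · · · · · ·
    · · · · · · · · ·
    · · · · · · · · ·
T1:
  2·area = 152  (B↔C swapped to make it positive)
  edge (12, 20)→(3, 7): d=(-9,-13) inclusive
  edge (3, 7)→(14, 6): d=(11,-1) inclusive
  edge (14, 6)→(12, 20): d=(-2,14) inclusive
    (1,3)@(3, 7): e=[0,0,152] → #  [on edge]
    (2,3)@(5, 7): e=[26,2,124] → #
    (3,3)@(7, 7): e=[52,4,96] → #
    (4,3)@(9, 7): e=[78,6,68] → #
    (5,3)@(11, 7): e=[104,8,40] → #
    (6,3)@(13, 7): e=[130,10,12] → #
    (7,3)@(15, 7): e=[156,12,-16] → ·
    (1,4)@(3, 9): e=[-18,22,148] → ·
    (2,4)@(5, 9): e=[8,24,120] → #
    (7,4)@(15, 9): e=[138,34,-20] → ·
    (2,5)@(5, 11): e=[-10,46,116] → ·
    (3,5)@(7, 11): e=[16,48,88] → #
    (6,6)@(13, 13): e=[76,76,0] → #  [on edge]
  covered (21 px):
    · · · · · · · · ·
    · · · · · · · · ·
    · · · · · · · · ·
    · # # # # # # · ·
    · · # # # # # · ·
    · · · # # # # · ·
    · · · · # # # · ·
    · · · · # # · · ·
    · · · · · # · · ·
    · · · · · · · · ·
    · · · · · · · · ·
    · · · · · · · · ·
T2:
  2·area = 164
  edge (0, 18)→(4, 8): d=(4,-10) inclusive
  edge (4, 8)→(18, 14): d=(14,6) inclusive
  edge (18, 14)→(0, 18): d=(-18,4) inclusive
    (2,4)@(5, 9): e=[14,8,142] → #
    (3,4)@(7, 9): e=[34,-4,134] → ·
    (1,5)@(3, 11): e=[2,48,114] → #
    (3,5)@(7, 11): e=[42,24,98] → #
    (4,5)@(9, 11): e=[62,12,90] → #
    (5,5)@(11, 11): e=[82,0,82] → #  [on edge]
    (6,5)@(13, 11): e=[102,-12,74] → ·
    (1,6)@(3, 13): e=[10,76,78] → #
    (6,6)@(13, 13): e=[110,16,38] → #
    (7,6)@(15, 13): e=[130,4,30] → #
    (8,6)@(17, 13): e=[150,-8,22] → ·
    (1,7)@(3, 15): e=[18,104,42] → #
  covered (21 px):
    · · · · · · · · ·
    · · · · · · · · ·
    · · · · · · · · ·
    · · · · · · · · ·
    · · # · · · · · ·
    · # # # # # · · ·
    · # # # # # # # ·
    · # # # # # # · ·
    # # · · · · · · ·
    · · · · · · · · ·
    · · · · · · · · ·
    · · · · · · · · ·
T3:
  2·area = 36  (B↔C swapped to make it positive)
  edge (18, 6)→(12, 22): d=(-6,16) inclusive
  edge (12, 22)→(12, 16): d=(0,-6) inclusive
  edge (12, 16)→(18, 6): d=(6,-10) inclusive
    (7,5)@(15, 11): e=[18,18,0] → #  [on edge]
    (8,5)@(17, 11): e=[-14,30,20] → ·
    (7,6)@(15, 13): e=[6,18,12] → #
    (8,6)@(17, 13): e=[-26,30,32] → ·
    (6,7)@(13, 15): e=[26,6,4] → #
    (7,7)@(15, 15): e=[-6,18,24] → ·
    (6,8)@(13, 17): e=[14,6,16] → #
    (7,8)@(15, 17): e=[-18,18,36] → ·
    (6,9)@(13, 19): e=[2,6,28] → #
    (7,9)@(15, 19): e=[-30,18,48] → ·
    (4,10)@(9, 21): e=[54,-18,0] → ·  [on edge]
    (6,10)@(13, 21): e=[-10,6,40] → ·
  covered (5 px):
    · · · · · · · · ·
    · · · · · · · · ·
    · · · · · · · · ·
    · · · · · · · · ·
    · · · · · · · · ·
    · · · · · · · # ·
    · · · · · · · # ·
    · · · · · · # · ·
    · · · · · · # · ·
    · · · · · · # · ·
    · · · · · · · · ·
    · · · · · · · · ·
T4:
  2·area = 30  (B↔C swapped to make it positive)
  edge (15, 24)→(10, 4): d=(-5,-20) inclusive
  edge (10, 4)→(14, 14): d=(4,10) inclusive
  edge (14, 14)→(15, 24): d=(1,10) inclusive
    (5,3)@(11, 7): e=[5,2,23] → #
    (6,3)@(13, 7): e=[45,-18,3] → ·
    (5,4)@(11, 9): e=[-5,10,25] → ·
    (6,6)@(13, 13): e=[15,6,9] → #
    (7,6)@(15, 13): e=[55,-14,-11] → ·
    (6,7)@(13, 15): e=[5,14,11] → #
    (7,7)@(15, 15): e=[45,-6,-9] → ·
    (6,8)@(13, 17): e=[-5,22,13] → ·
  covered (3 px):
    · · · · · · · · ·
    · · · · · · · · ·
    · · · · · · · · ·
    · · · · · # · · ·
    · · · · · · · · ·
    · · · · · · · · ·
    · · · · · · # · ·
    · · · · · · # · ·
    · · · · · · · · ·
    · · · · · · · · ·
    · · · · · · · · ·
    · · · · · · · · ·

Answer: [[1,3],[2,3],[3,3],[4,3],[5,3],[6,3],[2,4],[3,4],[4,4],[5,4],[6,4],[3,5],[4,5],[5,5],[6,5],[4,6],[5,6],[6,6],[4,7],[5,7],[5,8]]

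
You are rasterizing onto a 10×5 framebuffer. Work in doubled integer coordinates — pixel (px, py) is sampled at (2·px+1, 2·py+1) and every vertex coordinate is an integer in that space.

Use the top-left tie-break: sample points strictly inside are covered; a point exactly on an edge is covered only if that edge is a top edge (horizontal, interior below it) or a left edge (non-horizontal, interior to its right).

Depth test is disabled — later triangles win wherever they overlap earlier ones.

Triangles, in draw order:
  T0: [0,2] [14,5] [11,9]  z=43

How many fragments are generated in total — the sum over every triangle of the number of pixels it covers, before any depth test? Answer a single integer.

T0:
  2·area = 65
  edge (0, 2)→(14, 5): d=(14,3) right/bottom  bias=-1
  edge (14, 5)→(11, 9): d=(-3,4) right/bottom  bias=-1
  edge (11, 9)→(0, 2): d=(-11,-7) top-left  bias=+0
    (8,0)@(17, 1): e=[-65,0,130] → ·  [on edge]
    (1,1)@(3, 3): e=[5,50,10] → #
    (2,1)@(5, 3): e=[-1,42,24] → ·
    (1,2)@(3, 5): e=[33,44,-12] → ·
    (2,2)@(5, 5): e=[27,36,2] → #
    (3,2)@(7, 5): e=[21,28,16] → #
    (4,2)@(9, 5): e=[15,20,30] → #
    (5,2)@(11, 5): e=[9,12,44] → #
    (6,2)@(13, 5): e=[3,4,58] → #
    (7,2)@(15, 5): e=[-3,-4,72] → ·
    (2,3)@(5, 7): e=[55,30,-20] → ·
    (3,3)@(7, 7): e=[49,22,-6] → ·
    (5,4)@(11, 9): e=[65,0,0] → ·  [on edge]
  covered (8 px):
    · · · · · · · · · ·
    · # · · · · · · · ·
    · · # # # # # · · ·
    · · · · # # · · · ·
    · · · · · · · · · ·

Result: 8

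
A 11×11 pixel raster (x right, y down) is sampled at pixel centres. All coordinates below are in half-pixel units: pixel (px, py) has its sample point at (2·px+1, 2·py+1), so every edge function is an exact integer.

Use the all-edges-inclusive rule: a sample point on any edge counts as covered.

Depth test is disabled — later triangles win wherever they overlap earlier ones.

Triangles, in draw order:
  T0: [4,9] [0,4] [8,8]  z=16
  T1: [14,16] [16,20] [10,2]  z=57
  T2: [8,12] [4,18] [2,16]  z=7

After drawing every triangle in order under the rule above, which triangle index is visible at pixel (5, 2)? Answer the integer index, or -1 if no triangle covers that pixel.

T0:
  2·area = 24
  edge (4, 9)→(0, 4): d=(-4,-5) inclusive
  edge (0, 4)→(8, 8): d=(8,4) inclusive
  edge (8, 8)→(4, 9): d=(-4,1) inclusive
    (0,2)@(1, 5): e=[1,4,19] → #
    (1,2)@(3, 5): e=[11,-4,17] → ·
    (0,3)@(1, 7): e=[-7,20,11] → ·
    (1,3)@(3, 7): e=[3,12,9] → #
    (2,3)@(5, 7): e=[13,4,7] → #
    (3,3)@(7, 7): e=[23,-4,5] → ·
    (1,4)@(3, 9): e=[-5,28,1] → ·
    (2,4)@(5, 9): e=[5,20,-1] → ·
  covered (3 px):
    · · · · · · · · · · ·
    · · · · · · · · · · ·
    # · · · · · · · · · ·
    · # # · · · · · · · ·
    · · · · · · · · · · ·
    · · · · · · · · · · ·
    · · · · · · · · · · ·
    · · · · · · · · · · ·
    · · · · · · · · · · ·
    · · · · · · · · · · ·
    · · · · · · · · · · ·
T1:
  2·area = 12  (B↔C swapped to make it positive)
  edge (14, 16)→(10, 2): d=(-4,-14) inclusive
  edge (10, 2)→(16, 20): d=(6,18) inclusive
  edge (16, 20)→(14, 16): d=(-2,-4) inclusive
    (5,2)@(11, 5): e=[2,0,10] → #  [on edge]
    (6,2)@(13, 5): e=[30,-36,18] → ·
    (5,3)@(11, 7): e=[-6,12,6] → ·
    (6,5)@(13, 11): e=[6,0,6] → #  [on edge]
    (7,5)@(15, 11): e=[34,-36,14] → ·
    (6,6)@(13, 13): e=[-2,12,2] → ·
    (7,8)@(15, 17): e=[10,0,2] → #  [on edge]
    (8,8)@(17, 17): e=[38,-36,10] → ·
    (7,9)@(15, 19): e=[2,12,-2] → ·
  covered (3 px):
    · · · · · · · · · · ·
    · · · · · · · · · · ·
    · · · · · # · · · · ·
    · · · · · · · · · · ·
    · · · · · · · · · · ·
    · · · · · · # · · · ·
    · · · · · · · · · · ·
    · · · · · · · · · · ·
    · · · · · · · # · · ·
    · · · · · · · · · · ·
    · · · · · · · · · · ·
T2:
  2·area = 20
  edge (8, 12)→(4, 18): d=(-4,6) inclusive
  edge (4, 18)→(2, 16): d=(-2,-2) inclusive
  edge (2, 16)→(8, 12): d=(6,-4) inclusive
    (3,6)@(7, 13): e=[2,16,2] → #
    (4,6)@(9, 13): e=[-10,20,10] → ·
    (0,7)@(1, 15): e=[30,0,-10] → ·  [on edge]
    (2,7)@(5, 15): e=[6,8,6] → #
    (3,7)@(7, 15): e=[-6,12,14] → ·
    (1,8)@(3, 17): e=[10,0,10] → #  [on edge]
    (2,8)@(5, 17): e=[-2,4,18] → ·
    (1,9)@(3, 19): e=[2,-4,22] → ·
    (2,9)@(5, 19): e=[-10,0,30] → ·  [on edge]
    (3,10)@(7, 21): e=[-30,0,50] → ·  [on edge]
  covered (3 px):
    · · · · · · · · · · ·
    · · · · · · · · · · ·
    · · · · · · · · · · ·
    · · · · · · · · · · ·
    · · · · · · · · · · ·
    · · · · · · · · · · ·
    · · · # · · · · · · ·
    · · # · · · · · · · ·
    · # · · · · · · · · ·
    · · · · · · · · · · ·
    · · · · · · · · · · ·

Z-buffer (winner per pixel, '.' = empty):
  . . . . . . . . . . .
  . . . . . . . . . . .
  0 . . . . 1 . . . . .
  . 0 0 . . . . . . . .
  . . . . . . . . . . .
  . . . . . . 1 . . . .
  . . . 2 . . . . . . .
  . . 2 . . . . . . . .
  . 2 . . . . . 1 . . .
  . . . . . . . . . . .
  . . . . . . . . . . .

Answer: 1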